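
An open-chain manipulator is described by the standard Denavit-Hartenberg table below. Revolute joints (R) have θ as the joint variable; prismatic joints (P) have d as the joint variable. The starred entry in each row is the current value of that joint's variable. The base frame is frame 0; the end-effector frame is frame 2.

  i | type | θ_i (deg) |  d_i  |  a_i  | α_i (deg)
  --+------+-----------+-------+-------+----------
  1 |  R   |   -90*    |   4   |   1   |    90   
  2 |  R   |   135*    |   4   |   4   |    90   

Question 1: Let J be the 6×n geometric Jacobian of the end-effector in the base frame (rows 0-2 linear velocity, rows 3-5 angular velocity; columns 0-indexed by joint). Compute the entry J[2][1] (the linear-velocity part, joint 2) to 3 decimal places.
-2.828

axis z_1 = (-1.0000,-0.0000,0.0000); lever o_n−o_1 = (-4.0000,2.8284,2.8284)
cross product → J_v[:, 1] = (-0.0000,2.8284,-2.8284)
J_ω[:, 1] = z_1
entry J[2][1] = -2.8284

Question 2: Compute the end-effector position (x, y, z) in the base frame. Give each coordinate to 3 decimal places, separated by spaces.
-4.000 1.828 6.828

after link 1: o_1 = (0.0000, -1.0000, 4.0000)
after link 2: o_2 = (-4.0000, 1.8284, 6.8284)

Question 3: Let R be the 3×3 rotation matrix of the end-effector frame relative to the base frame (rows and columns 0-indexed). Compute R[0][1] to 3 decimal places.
-1.000

End-effector y-axis (col 1 of R) = (-1.0000,-0.0000,0.0000)
R[0][1] = -1.0000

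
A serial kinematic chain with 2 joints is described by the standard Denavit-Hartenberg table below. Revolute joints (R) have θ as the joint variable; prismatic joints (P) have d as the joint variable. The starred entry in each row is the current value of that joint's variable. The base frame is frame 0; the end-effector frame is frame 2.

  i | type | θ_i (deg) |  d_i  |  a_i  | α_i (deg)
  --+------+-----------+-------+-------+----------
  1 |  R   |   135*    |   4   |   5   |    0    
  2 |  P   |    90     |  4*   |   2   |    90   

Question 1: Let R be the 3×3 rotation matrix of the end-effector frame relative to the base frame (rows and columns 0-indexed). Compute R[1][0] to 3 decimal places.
-0.707

End-effector x-axis (col 0 of R) = (-0.7071,-0.7071,0.0000)
R[1][0] = -0.7071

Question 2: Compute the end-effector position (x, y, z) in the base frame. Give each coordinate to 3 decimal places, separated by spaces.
-4.950 2.121 8.000

after link 1: o_1 = (-3.5355, 3.5355, 4.0000)
after link 2: o_2 = (-4.9497, 2.1213, 8.0000)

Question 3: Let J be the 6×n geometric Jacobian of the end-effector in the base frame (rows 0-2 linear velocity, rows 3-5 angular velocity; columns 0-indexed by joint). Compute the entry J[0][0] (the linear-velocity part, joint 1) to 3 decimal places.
axis z_0 = ẑ; lever o_n−o_0 = (-4.9497,2.1213,8.0000)
cross product → J_v[:, 0] = (-2.1213,-4.9497,0.0000)
J_ω[:, 0] = z_0
entry J[0][0] = -2.1213

-2.121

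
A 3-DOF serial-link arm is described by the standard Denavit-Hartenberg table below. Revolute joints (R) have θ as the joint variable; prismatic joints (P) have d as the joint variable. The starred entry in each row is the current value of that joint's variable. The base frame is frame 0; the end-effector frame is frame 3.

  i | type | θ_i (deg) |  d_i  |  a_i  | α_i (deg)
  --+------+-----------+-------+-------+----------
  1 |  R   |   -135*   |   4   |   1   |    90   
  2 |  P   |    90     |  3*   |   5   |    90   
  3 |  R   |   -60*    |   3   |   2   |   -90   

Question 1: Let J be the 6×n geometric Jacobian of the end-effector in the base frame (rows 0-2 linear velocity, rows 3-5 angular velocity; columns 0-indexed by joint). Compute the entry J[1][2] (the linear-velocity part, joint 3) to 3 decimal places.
axis z_2 = (-0.7071,-0.7071,-0.0000); lever o_n−o_2 = (-0.8966,-3.3461,1.0000)
cross product → J_v[:, 2] = (-0.7071,0.7071,1.7321)
J_ω[:, 2] = z_2
entry J[1][2] = 0.7071

0.707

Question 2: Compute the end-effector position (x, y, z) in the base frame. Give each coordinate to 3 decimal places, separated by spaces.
after link 1: o_1 = (-0.7071, -0.7071, 4.0000)
after link 2: o_2 = (-2.8284, 1.4142, 9.0000)
after link 3: o_3 = (-3.7250, -1.9319, 10.0000)

-3.725 -1.932 10.000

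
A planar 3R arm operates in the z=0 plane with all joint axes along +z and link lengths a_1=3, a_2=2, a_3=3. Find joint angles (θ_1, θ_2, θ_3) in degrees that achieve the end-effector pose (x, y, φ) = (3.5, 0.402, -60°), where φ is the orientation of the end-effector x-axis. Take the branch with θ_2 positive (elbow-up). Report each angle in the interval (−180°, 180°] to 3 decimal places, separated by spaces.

wrist centre = target − a_3·(cos φ, sin φ) = (2.0000, 3.0001)
cos θ_2 = (13.0005−3²−2²)/(2·3·2) = 0.0000; θ_2 = 89.9978° (elbow-up)
β = atan2(3.0001,2.0000) = 56.3106°; ψ = atan2(2.0000,3.0001) = 33.6894°
θ_1 = β − ψ = 22.6212°
θ_3 = φ − θ_1 − θ_2 = -172.6190° (wrapped to (-180°,180°])

22.621 89.998 -172.619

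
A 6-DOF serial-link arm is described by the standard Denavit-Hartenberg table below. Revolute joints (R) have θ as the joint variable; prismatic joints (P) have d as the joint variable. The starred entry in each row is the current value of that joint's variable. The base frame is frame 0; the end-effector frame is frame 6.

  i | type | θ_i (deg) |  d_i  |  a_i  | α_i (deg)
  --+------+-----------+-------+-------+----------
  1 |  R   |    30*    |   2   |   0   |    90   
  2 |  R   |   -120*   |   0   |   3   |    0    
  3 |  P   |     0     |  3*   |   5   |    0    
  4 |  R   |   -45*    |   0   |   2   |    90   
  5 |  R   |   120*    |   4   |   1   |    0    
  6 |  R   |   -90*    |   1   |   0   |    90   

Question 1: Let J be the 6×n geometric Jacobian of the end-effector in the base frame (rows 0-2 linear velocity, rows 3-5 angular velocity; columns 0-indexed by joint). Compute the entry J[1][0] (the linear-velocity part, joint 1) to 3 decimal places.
-3.907

axis z_0 = ẑ; lever o_n−o_0 = (-3.9066,-6.7196,-0.4868)
cross product → J_v[:, 0] = (6.7196,-3.9066,0.0000)
J_ω[:, 0] = z_0
entry J[1][0] = -3.9066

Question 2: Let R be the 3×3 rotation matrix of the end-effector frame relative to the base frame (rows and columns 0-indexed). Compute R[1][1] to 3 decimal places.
End-effector y-axis (col 1 of R) = (-0.2241,-0.1294,0.9659)
R[1][1] = -0.1294

-0.129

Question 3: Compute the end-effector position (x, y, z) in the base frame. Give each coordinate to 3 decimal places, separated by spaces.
after link 1: o_1 = (0.0000, 0.0000, 2.0000)
after link 2: o_2 = (-1.2990, -0.7500, -0.5981)
after link 3: o_3 = (-1.9641, -4.5981, -4.9282)
after link 4: o_4 = (-3.6371, -5.5640, -5.4458)
after link 5: o_5 = (-3.6824, -6.5902, -1.4527)
after link 6: o_6 = (-3.9066, -6.7196, -0.4868)

-3.907 -6.720 -0.487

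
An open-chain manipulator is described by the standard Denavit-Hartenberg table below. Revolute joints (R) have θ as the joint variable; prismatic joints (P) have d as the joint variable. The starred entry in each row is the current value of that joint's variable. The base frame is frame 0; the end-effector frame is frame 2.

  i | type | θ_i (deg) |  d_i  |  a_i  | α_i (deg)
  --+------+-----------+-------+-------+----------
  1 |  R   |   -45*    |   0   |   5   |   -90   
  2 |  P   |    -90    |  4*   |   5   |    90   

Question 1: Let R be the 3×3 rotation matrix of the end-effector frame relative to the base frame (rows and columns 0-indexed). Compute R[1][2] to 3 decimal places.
End-effector z-axis (col 2 of R) = (-0.7071,0.7071,0.0000)
R[1][2] = 0.7071

0.707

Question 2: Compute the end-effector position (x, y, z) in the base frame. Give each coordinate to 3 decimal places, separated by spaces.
6.364 -0.707 5.000

after link 1: o_1 = (3.5355, -3.5355, 0.0000)
after link 2: o_2 = (6.3640, -0.7071, 5.0000)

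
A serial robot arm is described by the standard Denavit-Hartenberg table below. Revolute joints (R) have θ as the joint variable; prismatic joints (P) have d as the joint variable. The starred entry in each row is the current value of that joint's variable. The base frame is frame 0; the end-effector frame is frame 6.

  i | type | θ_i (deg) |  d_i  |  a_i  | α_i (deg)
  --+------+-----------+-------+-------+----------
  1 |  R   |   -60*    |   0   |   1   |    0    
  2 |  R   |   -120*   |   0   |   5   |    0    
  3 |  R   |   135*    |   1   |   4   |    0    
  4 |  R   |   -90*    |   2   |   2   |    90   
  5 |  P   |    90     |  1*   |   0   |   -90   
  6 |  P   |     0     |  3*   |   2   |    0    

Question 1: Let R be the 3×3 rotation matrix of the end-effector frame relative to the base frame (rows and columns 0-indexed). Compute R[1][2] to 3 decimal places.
0.707

End-effector z-axis (col 2 of R) = (0.7071,0.7071,0.0000)
R[1][2] = 0.7071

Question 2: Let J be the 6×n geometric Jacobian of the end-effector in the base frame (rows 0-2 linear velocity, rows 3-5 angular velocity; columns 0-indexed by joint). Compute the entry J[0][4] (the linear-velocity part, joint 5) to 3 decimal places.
-0.707

prismatic axis z_4 = (-0.7071,0.7071,0.0000)
J_v[:, 4] = z_4; J_ω[:, 4] = (0,0,0)
entry J[0][4] = -0.7071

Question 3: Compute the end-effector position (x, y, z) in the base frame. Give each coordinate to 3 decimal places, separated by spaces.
after link 1: o_1 = (0.5000, -0.8660, 0.0000)
after link 2: o_2 = (-4.5000, -0.8660, 0.0000)
after link 3: o_3 = (-1.6716, -3.6945, 1.0000)
after link 4: o_4 = (-3.0858, -5.1087, 3.0000)
after link 5: o_5 = (-3.7929, -4.4016, 3.0000)
after link 6: o_6 = (-1.6716, -2.2802, 5.0000)

-1.672 -2.280 5.000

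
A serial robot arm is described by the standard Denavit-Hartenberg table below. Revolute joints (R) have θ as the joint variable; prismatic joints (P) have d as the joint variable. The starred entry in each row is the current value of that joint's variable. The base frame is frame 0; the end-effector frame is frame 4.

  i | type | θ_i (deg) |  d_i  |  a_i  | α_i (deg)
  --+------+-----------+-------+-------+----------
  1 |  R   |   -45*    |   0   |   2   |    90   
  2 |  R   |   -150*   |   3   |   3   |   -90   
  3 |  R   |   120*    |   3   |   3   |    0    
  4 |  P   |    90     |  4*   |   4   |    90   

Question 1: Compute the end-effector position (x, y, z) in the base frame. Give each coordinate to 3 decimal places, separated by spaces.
3.393 -6.790 -5.080

after link 1: o_1 = (1.4142, -1.4142, 0.0000)
after link 2: o_2 = (-2.5442, -1.6984, -1.5000)
after link 3: o_3 = (1.2721, -1.8405, -3.3481)
after link 4: o_4 = (3.3934, -6.7903, -5.0801)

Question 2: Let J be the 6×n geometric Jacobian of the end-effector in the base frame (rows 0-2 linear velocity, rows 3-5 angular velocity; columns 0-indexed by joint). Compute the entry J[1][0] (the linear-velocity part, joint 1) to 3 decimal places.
axis z_0 = ẑ; lever o_n−o_0 = (3.3934,-6.7903,-5.0801)
cross product → J_v[:, 0] = (6.7903,3.3934,-0.0000)
J_ω[:, 0] = z_0
entry J[1][0] = 3.3934

3.393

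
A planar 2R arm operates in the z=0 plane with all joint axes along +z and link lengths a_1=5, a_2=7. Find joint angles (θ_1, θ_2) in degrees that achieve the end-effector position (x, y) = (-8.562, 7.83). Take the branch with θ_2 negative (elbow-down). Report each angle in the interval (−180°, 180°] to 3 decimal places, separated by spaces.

155.119 -30.008

cos θ_2 = (134.6167−5²−7²)/(2·5·7) = 0.8660; θ_2 = -30.0082° (elbow-down)
β = atan2(7.8300,-8.5620) = 137.5569°; ψ = atan2(-3.5009,11.0617) = -17.5619°
θ_1 = β − ψ = 155.1188°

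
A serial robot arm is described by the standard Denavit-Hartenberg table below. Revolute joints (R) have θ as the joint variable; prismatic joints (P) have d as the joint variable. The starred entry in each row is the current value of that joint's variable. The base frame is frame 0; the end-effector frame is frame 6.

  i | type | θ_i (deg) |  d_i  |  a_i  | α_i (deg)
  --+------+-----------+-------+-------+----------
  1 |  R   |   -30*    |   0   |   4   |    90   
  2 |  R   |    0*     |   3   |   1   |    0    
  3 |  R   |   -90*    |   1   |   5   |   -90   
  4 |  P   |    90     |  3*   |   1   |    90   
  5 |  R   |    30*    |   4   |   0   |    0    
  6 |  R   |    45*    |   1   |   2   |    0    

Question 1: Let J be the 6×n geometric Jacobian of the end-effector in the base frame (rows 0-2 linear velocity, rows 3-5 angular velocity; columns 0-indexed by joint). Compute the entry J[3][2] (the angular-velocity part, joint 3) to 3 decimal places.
axis z_2 = (-0.5000,-0.8660,0.0000); lever o_n−o_2 = (4.5299,-2.0176,-10.0000)
cross product → J_v[:, 2] = (8.6603,-5.0000,4.9319)
J_ω[:, 2] = z_2
entry J[3][2] = -0.5000

-0.500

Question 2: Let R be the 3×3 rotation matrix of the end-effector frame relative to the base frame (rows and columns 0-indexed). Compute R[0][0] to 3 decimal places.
0.966

End-effector x-axis (col 0 of R) = (0.9659,-0.2588,0.0000)
R[0][0] = 0.9659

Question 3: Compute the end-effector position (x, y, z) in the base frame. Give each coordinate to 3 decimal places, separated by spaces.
7.360 -7.116 -10.000

after link 1: o_1 = (3.4641, -2.0000, 0.0000)
after link 2: o_2 = (2.8301, -5.0981, 0.0000)
after link 3: o_3 = (2.3301, -5.9641, -5.0000)
after link 4: o_4 = (5.4282, -6.5981, -5.0000)
after link 5: o_5 = (5.4282, -6.5981, -9.0000)
after link 6: o_6 = (7.3601, -7.1157, -10.0000)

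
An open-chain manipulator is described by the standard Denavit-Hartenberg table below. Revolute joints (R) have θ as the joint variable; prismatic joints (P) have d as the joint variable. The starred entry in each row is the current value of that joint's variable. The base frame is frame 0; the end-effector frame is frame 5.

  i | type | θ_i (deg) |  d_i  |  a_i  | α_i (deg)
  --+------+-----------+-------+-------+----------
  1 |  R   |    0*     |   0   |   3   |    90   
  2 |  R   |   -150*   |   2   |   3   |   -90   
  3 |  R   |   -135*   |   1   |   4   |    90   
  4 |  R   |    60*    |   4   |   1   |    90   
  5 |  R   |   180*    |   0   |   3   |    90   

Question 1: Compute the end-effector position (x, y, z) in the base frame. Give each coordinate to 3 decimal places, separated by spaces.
4.323 -1.293 1.609

after link 1: o_1 = (3.0000, 0.0000, 0.0000)
after link 2: o_2 = (0.4019, -2.0000, -1.5000)
after link 3: o_3 = (3.3514, -4.8284, -0.9518)
after link 4: o_4 = (6.5401, -2.3536, -0.1108)
after link 5: o_5 = (4.3225, -1.2929, 1.6088)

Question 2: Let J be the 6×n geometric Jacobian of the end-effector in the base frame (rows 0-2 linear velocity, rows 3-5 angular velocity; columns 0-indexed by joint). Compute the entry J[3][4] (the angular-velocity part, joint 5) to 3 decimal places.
0.280

axis z_4 = (0.2803,-0.6124,0.7392); lever o_n−o_4 = (-2.2176,1.0607,1.7197)
cross product → J_v[:, 4] = (-1.8371,-2.1213,-1.0607)
J_ω[:, 4] = z_4
entry J[3][4] = 0.2803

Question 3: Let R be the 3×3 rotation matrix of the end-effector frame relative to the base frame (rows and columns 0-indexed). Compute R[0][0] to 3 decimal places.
-0.739

End-effector x-axis (col 0 of R) = (-0.7392,0.3536,0.5732)
R[0][0] = -0.7392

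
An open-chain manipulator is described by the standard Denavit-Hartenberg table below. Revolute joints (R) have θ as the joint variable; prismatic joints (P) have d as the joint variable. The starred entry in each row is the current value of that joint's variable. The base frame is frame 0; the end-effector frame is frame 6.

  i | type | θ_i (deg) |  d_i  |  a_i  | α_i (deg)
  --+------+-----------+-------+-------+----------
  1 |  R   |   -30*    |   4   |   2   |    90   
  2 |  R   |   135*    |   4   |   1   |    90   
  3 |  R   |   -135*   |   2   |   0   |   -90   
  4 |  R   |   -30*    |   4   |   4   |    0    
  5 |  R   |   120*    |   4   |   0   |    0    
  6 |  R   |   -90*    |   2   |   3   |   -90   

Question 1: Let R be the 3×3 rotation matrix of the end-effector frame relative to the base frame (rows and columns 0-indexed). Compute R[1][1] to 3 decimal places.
End-effector y-axis (col 1 of R) = (0.0795,-0.8624,-0.5000)
R[1][1] = -0.8624

-0.862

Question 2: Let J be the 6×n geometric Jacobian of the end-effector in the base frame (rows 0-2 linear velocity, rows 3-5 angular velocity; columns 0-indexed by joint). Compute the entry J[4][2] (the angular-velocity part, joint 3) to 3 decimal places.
axis z_2 = (0.6124,-0.3536,0.7071); lever o_n−o_2 = (6.7393,9.5519,4.5964)
cross product → J_v[:, 2] = (-8.3793,1.9507,8.2321)
J_ω[:, 2] = z_2
entry J[4][2] = -0.3536

-0.354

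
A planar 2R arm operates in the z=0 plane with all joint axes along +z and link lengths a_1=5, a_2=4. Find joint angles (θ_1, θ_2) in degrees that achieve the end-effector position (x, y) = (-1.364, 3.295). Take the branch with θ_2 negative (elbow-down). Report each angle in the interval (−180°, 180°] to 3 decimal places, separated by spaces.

164.971 -134.996

cos θ_2 = (12.7175−5²−4²)/(2·5·4) = -0.7071; θ_2 = -134.9964° (elbow-down)
β = atan2(3.2950,-1.3640) = 112.4876°; ψ = atan2(-2.8286,2.1718) = -52.4836°
θ_1 = β − ψ = 164.9712°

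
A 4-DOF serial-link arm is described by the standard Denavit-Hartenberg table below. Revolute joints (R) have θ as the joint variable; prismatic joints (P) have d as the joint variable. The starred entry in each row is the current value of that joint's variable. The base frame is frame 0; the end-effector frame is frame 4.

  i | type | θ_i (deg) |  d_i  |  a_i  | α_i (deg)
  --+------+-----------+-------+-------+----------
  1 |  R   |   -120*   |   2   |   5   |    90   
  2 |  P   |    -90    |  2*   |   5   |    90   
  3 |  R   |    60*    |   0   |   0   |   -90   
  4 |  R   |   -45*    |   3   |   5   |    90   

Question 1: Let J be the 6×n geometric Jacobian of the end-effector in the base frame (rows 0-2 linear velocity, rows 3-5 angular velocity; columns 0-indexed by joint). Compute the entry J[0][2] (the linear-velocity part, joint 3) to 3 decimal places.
axis z_2 = (0.5000,0.8660,-0.0000); lever o_n−o_2 = (-2.1829,5.3428,0.8303)
cross product → J_v[:, 2] = (0.7191,-0.4152,4.5619)
J_ω[:, 2] = z_2
entry J[0][2] = 0.7191

0.719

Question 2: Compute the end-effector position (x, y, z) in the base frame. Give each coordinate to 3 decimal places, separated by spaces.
-6.415 2.013 -2.170

after link 1: o_1 = (-2.5000, -4.3301, 2.0000)
after link 2: o_2 = (-4.2321, -3.3301, -3.0000)
after link 3: o_3 = (-4.2321, -3.3301, -3.0000)
after link 4: o_4 = (-6.4150, 2.0127, -2.1697)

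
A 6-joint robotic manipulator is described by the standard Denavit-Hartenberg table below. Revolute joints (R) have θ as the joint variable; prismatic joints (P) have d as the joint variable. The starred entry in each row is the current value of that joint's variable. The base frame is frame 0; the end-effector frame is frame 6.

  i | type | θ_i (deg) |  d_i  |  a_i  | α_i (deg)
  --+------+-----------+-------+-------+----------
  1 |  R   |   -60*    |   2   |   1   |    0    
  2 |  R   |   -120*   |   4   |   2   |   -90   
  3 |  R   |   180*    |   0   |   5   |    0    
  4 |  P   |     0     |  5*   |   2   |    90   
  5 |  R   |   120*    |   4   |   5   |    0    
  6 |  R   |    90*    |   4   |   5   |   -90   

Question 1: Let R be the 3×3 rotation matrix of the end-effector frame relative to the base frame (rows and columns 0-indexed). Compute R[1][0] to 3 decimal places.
End-effector x-axis (col 0 of R) = (-0.8660,0.5000,0.0000)
R[1][0] = 0.5000

0.500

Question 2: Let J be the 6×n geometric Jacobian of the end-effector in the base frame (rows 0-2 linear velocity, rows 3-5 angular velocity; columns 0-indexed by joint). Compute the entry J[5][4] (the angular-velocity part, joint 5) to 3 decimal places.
-1.000

axis z_4 = (-0.0000,-0.0000,-1.0000); lever o_n−o_4 = (-6.8301,-1.8301,-8.0000)
cross product → J_v[:, 4] = (-1.8301,6.8301,-0.0000)
J_ω[:, 4] = z_4
entry J[5][4] = -1.0000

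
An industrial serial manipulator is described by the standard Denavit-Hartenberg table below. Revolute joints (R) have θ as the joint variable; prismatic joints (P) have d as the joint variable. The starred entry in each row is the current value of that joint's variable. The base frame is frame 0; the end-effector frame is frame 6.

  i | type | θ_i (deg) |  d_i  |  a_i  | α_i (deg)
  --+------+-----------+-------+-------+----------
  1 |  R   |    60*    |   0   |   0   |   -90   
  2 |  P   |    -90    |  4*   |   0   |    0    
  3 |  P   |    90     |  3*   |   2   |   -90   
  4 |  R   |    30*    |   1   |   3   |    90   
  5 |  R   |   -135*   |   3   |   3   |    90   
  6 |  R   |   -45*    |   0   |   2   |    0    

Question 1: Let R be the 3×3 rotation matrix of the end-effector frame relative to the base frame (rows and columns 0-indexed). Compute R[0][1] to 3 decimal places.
End-effector y-axis (col 1 of R) = (-0.7866,0.3624,0.5000)
R[0][1] = -0.7866

-0.787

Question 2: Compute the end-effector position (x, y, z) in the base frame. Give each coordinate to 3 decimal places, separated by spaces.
-5.960 6.545 2.121

after link 1: o_1 = (0.0000, 0.0000, 0.0000)
after link 2: o_2 = (-3.4641, 2.0000, 0.0000)
after link 3: o_3 = (-5.0622, 5.2321, 0.0000)
after link 4: o_4 = (-2.4641, 6.7321, -1.0000)
after link 5: o_5 = (-5.8012, 8.2695, 1.1213)
after link 6: o_6 = (-5.9601, 6.5447, 2.1213)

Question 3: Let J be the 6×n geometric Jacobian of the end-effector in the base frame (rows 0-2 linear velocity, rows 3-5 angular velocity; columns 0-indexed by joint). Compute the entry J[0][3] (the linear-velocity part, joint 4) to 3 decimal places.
1.313

axis z_3 = (-0.0000,0.0000,-1.0000); lever o_n−o_3 = (-0.8980,1.3127,2.1213)
cross product → J_v[:, 3] = (1.3127,0.8980,-0.0000)
J_ω[:, 3] = z_3
entry J[0][3] = 1.3127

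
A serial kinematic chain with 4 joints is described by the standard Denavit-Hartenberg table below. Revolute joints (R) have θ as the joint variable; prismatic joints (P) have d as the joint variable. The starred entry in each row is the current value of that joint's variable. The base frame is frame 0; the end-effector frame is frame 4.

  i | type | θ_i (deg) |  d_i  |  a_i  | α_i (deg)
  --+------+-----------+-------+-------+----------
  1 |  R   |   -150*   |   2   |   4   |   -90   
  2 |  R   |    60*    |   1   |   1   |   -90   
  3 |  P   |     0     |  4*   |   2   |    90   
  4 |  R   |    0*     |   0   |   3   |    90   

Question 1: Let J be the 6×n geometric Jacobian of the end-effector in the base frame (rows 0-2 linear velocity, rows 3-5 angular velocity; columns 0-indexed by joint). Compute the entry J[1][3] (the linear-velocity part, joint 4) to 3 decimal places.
1.299

axis z_3 = (0.5000,-0.8660,0.0000); lever o_n−o_3 = (-1.2990,-0.7500,-2.5981)
cross product → J_v[:, 3] = (2.2500,1.2990,-1.5000)
J_ω[:, 3] = z_3
entry J[1][3] = 1.2990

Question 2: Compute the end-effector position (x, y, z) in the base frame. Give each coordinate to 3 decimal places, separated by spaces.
after link 1: o_1 = (-3.4641, -2.0000, 2.0000)
after link 2: o_2 = (-3.3971, -3.1160, 1.1340)
after link 3: o_3 = (-1.2631, -1.8840, -2.5981)
after link 4: o_4 = (-2.5622, -2.6340, -5.1962)

-2.562 -2.634 -5.196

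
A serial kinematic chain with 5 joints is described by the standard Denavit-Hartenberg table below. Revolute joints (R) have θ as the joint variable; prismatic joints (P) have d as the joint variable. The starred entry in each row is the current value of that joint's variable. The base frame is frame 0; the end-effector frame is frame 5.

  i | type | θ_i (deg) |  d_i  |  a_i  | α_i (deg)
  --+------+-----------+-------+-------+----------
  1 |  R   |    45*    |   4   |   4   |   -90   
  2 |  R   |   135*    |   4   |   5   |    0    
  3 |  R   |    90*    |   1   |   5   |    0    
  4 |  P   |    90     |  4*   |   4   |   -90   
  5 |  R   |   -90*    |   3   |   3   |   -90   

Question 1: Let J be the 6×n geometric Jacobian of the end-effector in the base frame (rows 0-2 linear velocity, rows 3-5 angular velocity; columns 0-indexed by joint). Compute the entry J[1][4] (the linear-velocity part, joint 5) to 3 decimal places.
1.500

axis z_4 = (0.5000,0.5000,-0.7071); lever o_n−o_4 = (-0.6213,3.6213,-2.1213)
cross product → J_v[:, 4] = (1.5000,1.5000,2.1213)
J_ω[:, 4] = z_4
entry J[1][4] = 1.5000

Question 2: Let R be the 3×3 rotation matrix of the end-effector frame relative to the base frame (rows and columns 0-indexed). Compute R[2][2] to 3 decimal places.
0.707

End-effector z-axis (col 2 of R) = (0.5000,0.5000,0.7071)
R[2][2] = 0.7071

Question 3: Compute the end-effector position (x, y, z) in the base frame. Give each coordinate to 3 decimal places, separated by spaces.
-7.157 9.814 4.707

after link 1: o_1 = (2.8284, 2.8284, 4.0000)
after link 2: o_2 = (-2.5000, 3.1569, 0.4645)
after link 3: o_3 = (-5.7071, 1.3640, 4.0000)
after link 4: o_4 = (-6.5355, 6.1924, 6.8284)
after link 5: o_5 = (-7.1569, 9.8137, 4.7071)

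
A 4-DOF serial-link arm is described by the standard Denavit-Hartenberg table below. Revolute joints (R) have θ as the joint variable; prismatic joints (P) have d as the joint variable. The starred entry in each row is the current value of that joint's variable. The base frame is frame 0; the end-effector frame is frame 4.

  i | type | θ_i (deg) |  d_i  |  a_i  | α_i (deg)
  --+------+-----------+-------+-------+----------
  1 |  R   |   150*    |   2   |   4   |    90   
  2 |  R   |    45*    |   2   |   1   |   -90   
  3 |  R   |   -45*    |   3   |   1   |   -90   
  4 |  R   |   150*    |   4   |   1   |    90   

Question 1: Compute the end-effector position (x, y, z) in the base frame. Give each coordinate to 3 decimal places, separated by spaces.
-4.702 1.868 6.542

after link 1: o_1 = (-3.4641, 2.0000, 2.0000)
after link 2: o_2 = (-3.0765, 4.0856, 2.7071)
after link 3: o_3 = (-1.3188, 3.8873, 5.3284)
after link 4: o_4 = (-4.7025, 1.8678, 6.5419)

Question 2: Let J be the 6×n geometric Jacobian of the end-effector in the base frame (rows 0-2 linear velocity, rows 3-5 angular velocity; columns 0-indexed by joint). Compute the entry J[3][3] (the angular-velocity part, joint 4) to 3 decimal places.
-0.787

axis z_3 = (-0.7866,-0.3624,0.5000); lever o_n−o_3 = (-3.3836,-2.0195,1.2134)
cross product → J_v[:, 3] = (0.5701,-0.7374,0.3624)
J_ω[:, 3] = z_3
entry J[3][3] = -0.7866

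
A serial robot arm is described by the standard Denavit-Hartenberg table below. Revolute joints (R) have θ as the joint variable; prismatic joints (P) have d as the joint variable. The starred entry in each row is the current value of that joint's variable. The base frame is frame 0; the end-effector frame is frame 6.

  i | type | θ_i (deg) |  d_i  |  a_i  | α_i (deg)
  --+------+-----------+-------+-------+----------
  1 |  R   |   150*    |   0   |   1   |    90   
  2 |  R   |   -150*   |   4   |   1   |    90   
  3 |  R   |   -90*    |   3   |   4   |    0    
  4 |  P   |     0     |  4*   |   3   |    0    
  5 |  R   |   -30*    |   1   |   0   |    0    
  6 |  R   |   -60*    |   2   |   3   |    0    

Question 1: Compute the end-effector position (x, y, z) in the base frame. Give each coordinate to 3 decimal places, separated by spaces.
0.464 -3.732 9.660

after link 1: o_1 = (-0.8660, 0.5000, 0.0000)
after link 2: o_2 = (1.8840, 3.5311, -0.5000)
after link 3: o_3 = (1.1830, -0.6830, 2.0981)
after link 4: o_4 = (1.4151, -4.2811, 5.5622)
after link 5: o_5 = (1.8481, -4.5311, 6.4282)
after link 6: o_6 = (0.4641, -3.7321, 9.6603)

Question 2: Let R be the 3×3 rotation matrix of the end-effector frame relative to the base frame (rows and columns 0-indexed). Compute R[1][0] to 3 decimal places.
End-effector x-axis (col 0 of R) = (-0.7500,0.4330,0.5000)
R[1][0] = 0.4330

0.433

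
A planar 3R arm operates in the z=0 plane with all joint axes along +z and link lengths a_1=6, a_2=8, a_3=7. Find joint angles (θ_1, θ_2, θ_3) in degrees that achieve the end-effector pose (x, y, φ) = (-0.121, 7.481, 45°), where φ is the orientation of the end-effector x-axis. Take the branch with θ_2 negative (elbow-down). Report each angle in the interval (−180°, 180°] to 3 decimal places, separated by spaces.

-120.001 -134.998 -60.001

wrist centre = target − a_3·(cos φ, sin φ) = (-5.0707, 2.5313)
cos θ_2 = (32.1197−6²−8²)/(2·6·8) = -0.7071; θ_2 = -134.9983° (elbow-down)
β = atan2(2.5313,-5.0707) = 153.4722°; ψ = atan2(-5.6570,0.3433) = -86.5271°
θ_1 = β − ψ = 239.9993°
θ_3 = φ − θ_1 − θ_2 = -60.0010° (wrapped to (-180°,180°])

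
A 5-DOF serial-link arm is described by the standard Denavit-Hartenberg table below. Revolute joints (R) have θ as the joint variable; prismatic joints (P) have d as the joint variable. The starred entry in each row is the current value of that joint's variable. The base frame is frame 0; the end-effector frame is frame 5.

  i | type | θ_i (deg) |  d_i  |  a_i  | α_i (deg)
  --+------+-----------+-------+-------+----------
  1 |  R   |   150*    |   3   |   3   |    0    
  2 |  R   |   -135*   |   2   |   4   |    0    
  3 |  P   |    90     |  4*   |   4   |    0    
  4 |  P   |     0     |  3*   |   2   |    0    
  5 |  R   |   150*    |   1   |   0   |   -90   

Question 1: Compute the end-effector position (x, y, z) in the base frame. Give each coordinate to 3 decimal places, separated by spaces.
-0.287 8.331 13.000

after link 1: o_1 = (-2.5981, 1.5000, 3.0000)
after link 2: o_2 = (1.2656, 2.5353, 5.0000)
after link 3: o_3 = (0.2304, 6.3990, 9.0000)
after link 4: o_4 = (-0.2873, 8.3308, 12.0000)
after link 5: o_5 = (-0.2873, 8.3308, 13.0000)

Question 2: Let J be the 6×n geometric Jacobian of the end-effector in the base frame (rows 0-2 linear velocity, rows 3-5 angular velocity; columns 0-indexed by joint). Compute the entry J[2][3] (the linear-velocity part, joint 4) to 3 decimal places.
prismatic axis z_3 = (0.0000,0.0000,1.0000)
J_v[:, 3] = z_3; J_ω[:, 3] = (0,0,0)
entry J[2][3] = 1.0000

1.000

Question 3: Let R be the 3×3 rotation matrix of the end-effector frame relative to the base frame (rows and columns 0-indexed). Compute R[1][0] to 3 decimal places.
End-effector x-axis (col 0 of R) = (-0.2588,-0.9659,0.0000)
R[1][0] = -0.9659

-0.966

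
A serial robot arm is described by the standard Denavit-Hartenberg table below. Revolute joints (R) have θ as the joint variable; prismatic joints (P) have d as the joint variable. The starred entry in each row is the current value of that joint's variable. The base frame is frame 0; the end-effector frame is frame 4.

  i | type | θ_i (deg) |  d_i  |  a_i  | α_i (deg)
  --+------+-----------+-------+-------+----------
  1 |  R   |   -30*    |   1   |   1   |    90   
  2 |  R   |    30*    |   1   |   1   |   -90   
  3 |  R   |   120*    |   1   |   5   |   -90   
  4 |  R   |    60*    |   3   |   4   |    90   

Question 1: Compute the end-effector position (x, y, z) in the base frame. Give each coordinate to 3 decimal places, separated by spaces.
-0.109 4.176 -3.683

after link 1: o_1 = (0.8660, -0.5000, 1.0000)
after link 2: o_2 = (1.1160, -1.7990, 1.5000)
after link 3: o_3 = (0.9731, 3.2835, 1.1160)
after link 4: o_4 = (-0.1095, 4.1764, -3.6830)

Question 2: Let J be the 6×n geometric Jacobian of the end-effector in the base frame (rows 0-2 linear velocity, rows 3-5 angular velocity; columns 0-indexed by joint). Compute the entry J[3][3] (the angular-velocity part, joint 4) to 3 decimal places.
axis z_3 = (-0.8995,-0.0580,-0.4330); lever o_n−o_3 = (-1.0825,0.8929,-4.7990)
cross product → J_v[:, 3] = (0.6651,-3.8481,-0.8660)
J_ω[:, 3] = z_3
entry J[3][3] = -0.8995

-0.900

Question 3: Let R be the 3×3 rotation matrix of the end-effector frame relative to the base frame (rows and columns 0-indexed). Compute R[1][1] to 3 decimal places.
End-effector y-axis (col 1 of R) = (-0.8995,-0.0580,-0.4330)
R[1][1] = -0.0580

-0.058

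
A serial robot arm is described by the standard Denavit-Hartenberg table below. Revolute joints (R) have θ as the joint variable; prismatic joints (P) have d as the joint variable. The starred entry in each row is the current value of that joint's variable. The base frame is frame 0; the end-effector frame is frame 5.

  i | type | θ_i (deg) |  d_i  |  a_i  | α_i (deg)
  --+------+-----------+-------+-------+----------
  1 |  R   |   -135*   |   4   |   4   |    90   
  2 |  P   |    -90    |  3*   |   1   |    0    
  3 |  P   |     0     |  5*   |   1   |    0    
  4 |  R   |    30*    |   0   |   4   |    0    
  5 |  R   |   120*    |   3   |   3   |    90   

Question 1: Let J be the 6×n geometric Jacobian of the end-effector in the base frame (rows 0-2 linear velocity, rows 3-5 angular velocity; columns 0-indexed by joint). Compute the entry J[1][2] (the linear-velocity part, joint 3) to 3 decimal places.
prismatic axis z_2 = (-0.7071,0.7071,0.0000)
J_v[:, 2] = z_2; J_ω[:, 2] = (0,0,0)
entry J[1][2] = 0.7071

0.707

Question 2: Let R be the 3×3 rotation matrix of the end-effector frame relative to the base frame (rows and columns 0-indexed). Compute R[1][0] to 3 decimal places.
End-effector x-axis (col 0 of R) = (-0.3536,-0.3536,0.8660)
R[1][0] = -0.3536

-0.354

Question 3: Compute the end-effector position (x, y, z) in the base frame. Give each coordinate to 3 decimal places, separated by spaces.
-13.081 2.475 1.134

after link 1: o_1 = (-2.8284, -2.8284, 4.0000)
after link 2: o_2 = (-4.9497, -0.7071, 3.0000)
after link 3: o_3 = (-8.4853, 2.8284, 2.0000)
after link 4: o_4 = (-9.8995, 1.4142, -1.4641)
after link 5: o_5 = (-13.0815, 2.4749, 1.1340)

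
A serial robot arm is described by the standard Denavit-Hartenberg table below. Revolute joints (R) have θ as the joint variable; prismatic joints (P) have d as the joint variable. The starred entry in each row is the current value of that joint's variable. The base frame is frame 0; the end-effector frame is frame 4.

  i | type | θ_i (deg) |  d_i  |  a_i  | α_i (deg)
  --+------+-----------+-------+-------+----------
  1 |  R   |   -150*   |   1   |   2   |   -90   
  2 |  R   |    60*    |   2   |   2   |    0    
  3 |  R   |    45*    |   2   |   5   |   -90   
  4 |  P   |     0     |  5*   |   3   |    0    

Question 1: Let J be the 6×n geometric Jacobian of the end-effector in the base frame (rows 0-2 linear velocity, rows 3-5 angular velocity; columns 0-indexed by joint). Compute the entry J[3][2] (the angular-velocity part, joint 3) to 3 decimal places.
0.500

axis z_2 = (0.5000,-0.8660,0.0000); lever o_n−o_2 = (6.9757,1.7180,-6.4333)
cross product → J_v[:, 2] = (5.5714,3.2167,6.9002)
J_ω[:, 2] = z_2
entry J[3][2] = 0.5000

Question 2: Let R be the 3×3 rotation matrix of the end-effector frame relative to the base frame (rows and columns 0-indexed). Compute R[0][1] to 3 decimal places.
-0.500

End-effector y-axis (col 1 of R) = (-0.5000,0.8660,-0.0000)
R[0][1] = -0.5000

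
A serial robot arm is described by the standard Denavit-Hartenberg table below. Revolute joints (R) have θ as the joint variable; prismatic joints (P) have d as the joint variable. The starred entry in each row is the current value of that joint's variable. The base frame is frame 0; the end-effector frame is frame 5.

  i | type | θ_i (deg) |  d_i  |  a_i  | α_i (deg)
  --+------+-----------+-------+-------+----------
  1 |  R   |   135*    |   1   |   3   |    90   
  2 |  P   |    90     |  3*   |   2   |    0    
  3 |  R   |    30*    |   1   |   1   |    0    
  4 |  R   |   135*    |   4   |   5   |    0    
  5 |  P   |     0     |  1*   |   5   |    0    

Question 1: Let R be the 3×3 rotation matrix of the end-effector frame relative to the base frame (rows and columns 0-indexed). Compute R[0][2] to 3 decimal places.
End-effector z-axis (col 2 of R) = (0.7071,0.7071,0.0000)
R[0][2] = 0.7071

0.707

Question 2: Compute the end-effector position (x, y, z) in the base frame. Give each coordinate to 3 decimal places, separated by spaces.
after link 1: o_1 = (-2.1213, 2.1213, 1.0000)
after link 2: o_2 = (0.0000, 4.2426, 3.0000)
after link 3: o_3 = (1.0607, 4.5962, 3.8660)
after link 4: o_4 = (4.8042, 6.5096, -0.9636)
after link 5: o_5 = (6.4263, 6.3016, -5.7932)

6.426 6.302 -5.793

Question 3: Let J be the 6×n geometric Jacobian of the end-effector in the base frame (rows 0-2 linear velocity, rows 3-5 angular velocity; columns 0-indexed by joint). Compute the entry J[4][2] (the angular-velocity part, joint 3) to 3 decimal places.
axis z_2 = (0.7071,0.7071,0.0000); lever o_n−o_2 = (6.4263,2.0590,-8.7932)
cross product → J_v[:, 2] = (-6.2178,6.2178,-3.0882)
J_ω[:, 2] = z_2
entry J[4][2] = 0.7071

0.707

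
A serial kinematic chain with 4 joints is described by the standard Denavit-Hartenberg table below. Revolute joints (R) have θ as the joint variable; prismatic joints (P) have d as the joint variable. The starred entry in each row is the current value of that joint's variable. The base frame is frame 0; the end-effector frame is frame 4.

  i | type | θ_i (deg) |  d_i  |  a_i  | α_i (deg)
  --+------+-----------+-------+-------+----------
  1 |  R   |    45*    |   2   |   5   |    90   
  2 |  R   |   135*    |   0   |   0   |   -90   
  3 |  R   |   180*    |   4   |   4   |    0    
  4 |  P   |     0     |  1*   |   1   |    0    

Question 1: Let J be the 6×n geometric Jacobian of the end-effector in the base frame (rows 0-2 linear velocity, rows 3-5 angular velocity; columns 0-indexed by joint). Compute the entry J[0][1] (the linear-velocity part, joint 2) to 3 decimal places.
5.000

axis z_1 = (0.7071,-0.7071,0.0000); lever o_n−o_1 = (-0.0000,-0.0000,-7.0711)
cross product → J_v[:, 1] = (5.0000,5.0000,-0.0000)
J_ω[:, 1] = z_1
entry J[0][1] = 5.0000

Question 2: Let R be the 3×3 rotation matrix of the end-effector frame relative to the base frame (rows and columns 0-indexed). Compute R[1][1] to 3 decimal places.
End-effector y-axis (col 1 of R) = (0.7071,-0.7071,0.0000)
R[1][1] = -0.7071

-0.707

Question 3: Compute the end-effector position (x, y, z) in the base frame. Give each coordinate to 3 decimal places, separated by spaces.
3.536 3.536 -5.071

after link 1: o_1 = (3.5355, 3.5355, 2.0000)
after link 2: o_2 = (3.5355, 3.5355, 2.0000)
after link 3: o_3 = (3.5355, 3.5355, -3.6569)
after link 4: o_4 = (3.5355, 3.5355, -5.0711)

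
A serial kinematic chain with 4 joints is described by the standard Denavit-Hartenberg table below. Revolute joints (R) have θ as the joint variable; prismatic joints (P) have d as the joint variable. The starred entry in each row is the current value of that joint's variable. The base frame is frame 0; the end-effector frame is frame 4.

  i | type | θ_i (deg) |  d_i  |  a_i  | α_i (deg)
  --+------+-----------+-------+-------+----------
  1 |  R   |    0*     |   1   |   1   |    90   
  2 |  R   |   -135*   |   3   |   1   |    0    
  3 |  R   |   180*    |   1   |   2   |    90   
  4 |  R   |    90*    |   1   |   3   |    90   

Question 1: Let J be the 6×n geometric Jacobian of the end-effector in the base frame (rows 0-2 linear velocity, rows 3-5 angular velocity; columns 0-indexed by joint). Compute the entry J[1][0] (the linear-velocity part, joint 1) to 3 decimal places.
axis z_0 = ẑ; lever o_n−o_0 = (2.4142,-7.0000,1.0000)
cross product → J_v[:, 0] = (7.0000,2.4142,-0.0000)
J_ω[:, 0] = z_0
entry J[1][0] = 2.4142

2.414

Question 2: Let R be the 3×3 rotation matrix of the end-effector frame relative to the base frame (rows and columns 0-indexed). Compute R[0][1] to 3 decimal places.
0.707

End-effector y-axis (col 1 of R) = (0.7071,-0.0000,-0.7071)
R[0][1] = 0.7071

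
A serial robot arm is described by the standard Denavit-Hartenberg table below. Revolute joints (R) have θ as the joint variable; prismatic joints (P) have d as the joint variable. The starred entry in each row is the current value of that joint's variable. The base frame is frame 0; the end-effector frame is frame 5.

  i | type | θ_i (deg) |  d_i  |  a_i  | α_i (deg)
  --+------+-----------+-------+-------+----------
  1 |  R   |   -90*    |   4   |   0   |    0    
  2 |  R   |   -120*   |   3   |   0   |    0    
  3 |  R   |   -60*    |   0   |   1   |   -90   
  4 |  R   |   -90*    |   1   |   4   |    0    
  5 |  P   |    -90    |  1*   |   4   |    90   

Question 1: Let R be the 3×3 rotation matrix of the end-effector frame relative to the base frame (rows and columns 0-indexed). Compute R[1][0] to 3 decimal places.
End-effector x-axis (col 0 of R) = (0.0000,-1.0000,0.0000)
R[1][0] = -1.0000

-1.000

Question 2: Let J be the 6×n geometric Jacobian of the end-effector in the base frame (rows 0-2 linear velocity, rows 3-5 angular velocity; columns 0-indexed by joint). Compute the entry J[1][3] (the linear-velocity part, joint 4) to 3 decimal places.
axis z_3 = (-1.0000,-0.0000,0.0000); lever o_n−o_3 = (-2.0000,-4.0000,4.0000)
cross product → J_v[:, 3] = (-0.0000,4.0000,4.0000)
J_ω[:, 3] = z_3
entry J[1][3] = 4.0000

4.000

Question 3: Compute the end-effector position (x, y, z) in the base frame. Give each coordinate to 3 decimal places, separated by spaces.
after link 1: o_1 = (0.0000, 0.0000, 4.0000)
after link 2: o_2 = (0.0000, 0.0000, 7.0000)
after link 3: o_3 = (-0.0000, 1.0000, 7.0000)
after link 4: o_4 = (-1.0000, 1.0000, 11.0000)
after link 5: o_5 = (-2.0000, -3.0000, 11.0000)

-2.000 -3.000 11.000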